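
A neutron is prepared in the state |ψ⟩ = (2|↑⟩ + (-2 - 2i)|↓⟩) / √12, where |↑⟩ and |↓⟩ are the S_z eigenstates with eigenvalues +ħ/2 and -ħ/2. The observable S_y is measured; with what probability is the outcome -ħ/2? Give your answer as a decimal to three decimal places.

0.833

|-y⟩ = (|↑⟩ - i|↓⟩)/√2, so ⟨-y|ψ⟩ = (4 - 2i) / (√2·√12).
P = |4 - 2i|² / 24 = 20/24.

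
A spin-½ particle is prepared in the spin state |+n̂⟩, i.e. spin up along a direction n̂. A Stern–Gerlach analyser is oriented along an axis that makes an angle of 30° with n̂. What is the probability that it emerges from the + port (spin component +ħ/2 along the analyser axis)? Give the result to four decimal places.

For spin-½, the probability of finding spin-up along an axis at angle θ to the initial spin direction is cos²(θ/2); spin-down is sin²(θ/2).
θ = 30°, so P = cos²(15°) ≈ 0.9330.

0.9330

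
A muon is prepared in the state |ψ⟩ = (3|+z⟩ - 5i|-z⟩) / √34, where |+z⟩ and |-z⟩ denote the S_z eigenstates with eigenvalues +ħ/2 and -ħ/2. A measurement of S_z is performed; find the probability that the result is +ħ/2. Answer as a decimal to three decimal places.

0.265

The +ħ/2 outcome corresponds to |+z⟩. Its amplitude in |ψ⟩ is 3/√34.
P = |3|² / 34 = 9/34.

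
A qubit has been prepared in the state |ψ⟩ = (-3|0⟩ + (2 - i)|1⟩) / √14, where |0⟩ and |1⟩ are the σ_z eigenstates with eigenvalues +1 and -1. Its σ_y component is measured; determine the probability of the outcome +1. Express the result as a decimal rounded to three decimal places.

0.714

|+y⟩ = (|0⟩ + i|1⟩)/√2, so ⟨+y|ψ⟩ = (-4 - 2i) / (√2·√14).
P = |-4 - 2i|² / 28 = 20/28.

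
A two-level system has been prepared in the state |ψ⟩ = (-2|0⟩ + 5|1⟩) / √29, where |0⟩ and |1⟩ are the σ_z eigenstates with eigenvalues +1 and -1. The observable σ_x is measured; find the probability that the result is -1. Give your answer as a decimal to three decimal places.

0.845

|-x⟩ = (|0⟩ - |1⟩)/√2, so ⟨-x|ψ⟩ = (-7) / (√2·√29).
P = |-7|² / 58 = 49/58.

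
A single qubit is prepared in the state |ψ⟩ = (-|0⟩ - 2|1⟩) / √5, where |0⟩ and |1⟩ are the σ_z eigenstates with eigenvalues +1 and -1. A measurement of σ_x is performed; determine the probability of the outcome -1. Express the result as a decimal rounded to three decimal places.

0.100

|-x⟩ = (|0⟩ - |1⟩)/√2, so ⟨-x|ψ⟩ = (1) / (√2·√5).
P = |1|² / 10 = 1/10.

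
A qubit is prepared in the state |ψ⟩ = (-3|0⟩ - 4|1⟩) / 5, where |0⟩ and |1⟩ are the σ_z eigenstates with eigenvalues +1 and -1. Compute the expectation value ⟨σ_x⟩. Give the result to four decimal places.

0.9600

⟨σ_x⟩ = 2 Re(a* b)/(|a|²+|b|²) with a = -3, b = -4.
a* b = 12, so ⟨σ_x⟩ = 24/25.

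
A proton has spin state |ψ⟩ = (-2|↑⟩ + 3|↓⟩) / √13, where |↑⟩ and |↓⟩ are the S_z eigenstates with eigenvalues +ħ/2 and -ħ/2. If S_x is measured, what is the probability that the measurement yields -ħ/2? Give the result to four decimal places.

0.9615

|-x⟩ = (|↑⟩ - |↓⟩)/√2, so ⟨-x|ψ⟩ = (-5) / (√2·√13).
P = |-5|² / 26 = 25/26.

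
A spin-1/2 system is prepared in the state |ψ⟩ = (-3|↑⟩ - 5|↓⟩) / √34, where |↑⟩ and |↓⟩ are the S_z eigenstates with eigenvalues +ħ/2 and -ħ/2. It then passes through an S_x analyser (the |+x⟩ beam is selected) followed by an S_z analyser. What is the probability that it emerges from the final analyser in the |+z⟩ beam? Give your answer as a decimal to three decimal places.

0.471

First analyser (S_x): P(|+x⟩) = |⟨+x|ψ⟩|² = 64/68.
After stage 1 the state is |+x⟩; P(|+z⟩) = |⟨+z|+x⟩|² = 1/2.
Joint probability = 64/68 × 1/2 = 0.471.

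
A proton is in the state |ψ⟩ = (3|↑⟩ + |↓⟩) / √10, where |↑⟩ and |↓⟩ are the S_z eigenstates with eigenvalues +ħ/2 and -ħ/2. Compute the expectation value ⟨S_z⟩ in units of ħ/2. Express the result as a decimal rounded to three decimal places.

0.800

⟨σ_z⟩ = |a|² - |b|² divided by |a|²+|b|², with a, b the |↑⟩, |↓⟩ amplitudes.
= (9 - 1)/10 = 8/10.
⟨S_z⟩ = (ħ/2)·⟨σ_z⟩.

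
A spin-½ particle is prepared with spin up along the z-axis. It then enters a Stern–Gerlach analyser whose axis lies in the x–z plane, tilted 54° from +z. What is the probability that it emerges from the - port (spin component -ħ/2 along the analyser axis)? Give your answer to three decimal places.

For spin-½, the probability of finding spin-up along an axis at angle θ to the initial spin direction is cos²(θ/2); spin-down is sin²(θ/2).
θ = 54°, so P = sin²(27°) ≈ 0.206.

0.206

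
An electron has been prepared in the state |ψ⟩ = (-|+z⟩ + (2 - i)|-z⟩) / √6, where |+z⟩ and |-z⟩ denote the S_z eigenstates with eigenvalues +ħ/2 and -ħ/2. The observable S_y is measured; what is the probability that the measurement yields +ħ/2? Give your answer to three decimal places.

0.667

|+y⟩ = (|+z⟩ + i|-z⟩)/√2, so ⟨+y|ψ⟩ = (-2 - 2i) / (√2·√6).
P = |-2 - 2i|² / 12 = 8/12.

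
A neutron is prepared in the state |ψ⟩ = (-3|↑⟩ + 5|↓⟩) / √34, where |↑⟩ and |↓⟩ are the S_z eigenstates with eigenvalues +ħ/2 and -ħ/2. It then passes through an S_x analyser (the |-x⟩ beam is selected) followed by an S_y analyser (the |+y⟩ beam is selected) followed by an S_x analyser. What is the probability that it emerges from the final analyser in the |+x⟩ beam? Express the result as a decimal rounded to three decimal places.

First analyser (S_x): P(|-x⟩) = |⟨-x|ψ⟩|² = 64/68.
After stage 1 the state is |-x⟩; P(|+y⟩) = |⟨+y|-x⟩|² = 1/2.
After stage 2 the state is |+y⟩; P(|+x⟩) = |⟨+x|+y⟩|² = 1/2.
Joint probability = 64/68 × 1/2 × 1/2 = 0.235.

0.235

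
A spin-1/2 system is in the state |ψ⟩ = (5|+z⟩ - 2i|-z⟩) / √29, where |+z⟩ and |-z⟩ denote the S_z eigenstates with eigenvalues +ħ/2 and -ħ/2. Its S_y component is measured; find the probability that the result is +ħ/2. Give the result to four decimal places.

0.1552

|+y⟩ = (|+z⟩ + i|-z⟩)/√2, so ⟨+y|ψ⟩ = (3) / (√2·√29).
P = |3|² / 58 = 9/58.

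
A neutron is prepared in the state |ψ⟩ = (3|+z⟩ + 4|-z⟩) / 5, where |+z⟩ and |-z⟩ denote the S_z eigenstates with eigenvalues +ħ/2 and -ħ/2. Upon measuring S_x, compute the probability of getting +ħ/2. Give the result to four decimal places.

|+x⟩ = (|+z⟩ + |-z⟩)/√2, so ⟨+x|ψ⟩ = (7) / (√2·5).
P = |7|² / 50 = 49/50.

0.9800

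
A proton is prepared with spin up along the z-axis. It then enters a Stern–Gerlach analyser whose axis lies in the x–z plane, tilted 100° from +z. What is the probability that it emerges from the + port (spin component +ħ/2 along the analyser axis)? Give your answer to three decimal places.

For spin-½, the probability of finding spin-up along an axis at angle θ to the initial spin direction is cos²(θ/2); spin-down is sin²(θ/2).
θ = 100°, so P = cos²(50°) ≈ 0.413.

0.413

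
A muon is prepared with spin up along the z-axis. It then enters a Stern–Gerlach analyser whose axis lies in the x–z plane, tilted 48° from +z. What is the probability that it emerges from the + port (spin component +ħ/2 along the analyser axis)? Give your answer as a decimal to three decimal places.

0.835

For spin-½, the probability of finding spin-up along an axis at angle θ to the initial spin direction is cos²(θ/2); spin-down is sin²(θ/2).
θ = 48°, so P = cos²(24°) ≈ 0.835.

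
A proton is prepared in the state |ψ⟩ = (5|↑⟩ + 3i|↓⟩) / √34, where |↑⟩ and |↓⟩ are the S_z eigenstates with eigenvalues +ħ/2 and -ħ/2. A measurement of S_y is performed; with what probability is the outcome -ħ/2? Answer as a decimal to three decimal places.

0.059

|-y⟩ = (|↑⟩ - i|↓⟩)/√2, so ⟨-y|ψ⟩ = (2) / (√2·√34).
P = |2|² / 68 = 4/68.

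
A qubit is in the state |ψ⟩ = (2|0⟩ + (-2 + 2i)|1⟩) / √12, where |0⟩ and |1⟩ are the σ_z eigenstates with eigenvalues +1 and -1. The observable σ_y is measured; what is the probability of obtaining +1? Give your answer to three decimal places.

0.833

|+y⟩ = (|0⟩ + i|1⟩)/√2, so ⟨+y|ψ⟩ = (4 + 2i) / (√2·√12).
P = |4 + 2i|² / 24 = 20/24.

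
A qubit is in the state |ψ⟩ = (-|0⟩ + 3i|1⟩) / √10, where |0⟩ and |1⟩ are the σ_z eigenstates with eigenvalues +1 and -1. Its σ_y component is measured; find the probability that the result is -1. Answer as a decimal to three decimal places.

|-y⟩ = (|0⟩ - i|1⟩)/√2, so ⟨-y|ψ⟩ = (-4) / (√2·√10).
P = |-4|² / 20 = 16/20.

0.800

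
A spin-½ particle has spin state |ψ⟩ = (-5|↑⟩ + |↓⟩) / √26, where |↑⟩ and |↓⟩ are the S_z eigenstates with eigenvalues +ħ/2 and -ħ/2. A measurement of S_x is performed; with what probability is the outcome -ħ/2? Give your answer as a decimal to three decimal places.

0.692

|-x⟩ = (|↑⟩ - |↓⟩)/√2, so ⟨-x|ψ⟩ = (-6) / (√2·√26).
P = |-6|² / 52 = 36/52.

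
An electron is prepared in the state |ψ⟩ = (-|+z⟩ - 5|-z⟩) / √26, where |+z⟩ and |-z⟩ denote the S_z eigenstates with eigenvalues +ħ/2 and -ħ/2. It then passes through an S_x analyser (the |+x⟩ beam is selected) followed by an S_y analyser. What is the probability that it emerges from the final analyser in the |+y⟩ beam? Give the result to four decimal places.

First analyser (S_x): P(|+x⟩) = |⟨+x|ψ⟩|² = 36/52.
After stage 1 the state is |+x⟩; P(|+y⟩) = |⟨+y|+x⟩|² = 1/2.
Joint probability = 36/52 × 1/2 = 0.3462.

0.3462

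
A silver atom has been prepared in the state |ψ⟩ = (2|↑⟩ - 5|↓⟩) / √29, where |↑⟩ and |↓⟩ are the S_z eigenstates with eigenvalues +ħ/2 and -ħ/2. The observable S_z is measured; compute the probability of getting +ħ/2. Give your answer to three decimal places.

The +ħ/2 outcome corresponds to |↑⟩. Its amplitude in |ψ⟩ is 2/√29.
P = |2|² / 29 = 4/29.

0.138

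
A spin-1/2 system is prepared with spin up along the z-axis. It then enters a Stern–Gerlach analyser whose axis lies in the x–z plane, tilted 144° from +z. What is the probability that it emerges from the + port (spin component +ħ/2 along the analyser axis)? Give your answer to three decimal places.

For spin-½, the probability of finding spin-up along an axis at angle θ to the initial spin direction is cos²(θ/2); spin-down is sin²(θ/2).
θ = 144°, so P = cos²(72°) ≈ 0.095.

0.095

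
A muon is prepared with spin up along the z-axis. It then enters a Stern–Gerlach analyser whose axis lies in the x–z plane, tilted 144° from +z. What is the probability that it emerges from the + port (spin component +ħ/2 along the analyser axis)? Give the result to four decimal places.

For spin-½, the probability of finding spin-up along an axis at angle θ to the initial spin direction is cos²(θ/2); spin-down is sin²(θ/2).
θ = 144°, so P = cos²(72°) ≈ 0.0955.

0.0955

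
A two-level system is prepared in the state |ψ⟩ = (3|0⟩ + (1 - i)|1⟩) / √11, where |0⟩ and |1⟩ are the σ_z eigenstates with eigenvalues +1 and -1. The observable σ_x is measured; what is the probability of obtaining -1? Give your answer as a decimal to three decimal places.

0.227

|-x⟩ = (|0⟩ - |1⟩)/√2, so ⟨-x|ψ⟩ = (2 + i) / (√2·√11).
P = |2 + i|² / 22 = 5/22.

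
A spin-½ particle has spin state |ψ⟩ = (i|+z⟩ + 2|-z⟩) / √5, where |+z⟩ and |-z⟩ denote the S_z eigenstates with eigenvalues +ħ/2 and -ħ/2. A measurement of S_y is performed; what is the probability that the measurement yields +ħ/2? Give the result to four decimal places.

|+y⟩ = (|+z⟩ + i|-z⟩)/√2, so ⟨+y|ψ⟩ = (-i) / (√2·√5).
P = |-i|² / 10 = 1/10.

0.1000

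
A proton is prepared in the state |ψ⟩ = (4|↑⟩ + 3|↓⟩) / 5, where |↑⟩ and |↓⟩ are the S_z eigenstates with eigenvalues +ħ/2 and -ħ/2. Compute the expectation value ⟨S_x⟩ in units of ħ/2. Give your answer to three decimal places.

⟨σ_x⟩ = 2 Re(a* b)/(|a|²+|b|²) with a = 4, b = 3.
a* b = 12, so ⟨σ_x⟩ = 24/25.
⟨S_x⟩ = (ħ/2)·⟨σ_x⟩.

0.960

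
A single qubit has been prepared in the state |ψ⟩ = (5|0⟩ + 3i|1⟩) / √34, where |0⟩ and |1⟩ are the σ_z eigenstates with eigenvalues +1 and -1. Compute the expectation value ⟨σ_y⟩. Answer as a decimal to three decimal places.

0.882

⟨σ_y⟩ = 2 Im(a* b)/(|a|²+|b|²) with a = 5, b = 3i.
a* b = 15i, so ⟨σ_y⟩ = 30/34.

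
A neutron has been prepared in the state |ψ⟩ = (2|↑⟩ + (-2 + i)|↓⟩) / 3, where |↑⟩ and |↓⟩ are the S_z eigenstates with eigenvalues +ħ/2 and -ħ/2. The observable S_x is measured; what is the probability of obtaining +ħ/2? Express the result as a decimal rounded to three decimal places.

0.056

|+x⟩ = (|↑⟩ + |↓⟩)/√2, so ⟨+x|ψ⟩ = (i) / (√2·3).
P = |i|² / 18 = 1/18.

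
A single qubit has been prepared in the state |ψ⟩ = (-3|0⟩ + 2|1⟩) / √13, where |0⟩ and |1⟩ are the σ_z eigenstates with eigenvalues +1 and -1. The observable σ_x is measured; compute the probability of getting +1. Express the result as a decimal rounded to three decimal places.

|+x⟩ = (|0⟩ + |1⟩)/√2, so ⟨+x|ψ⟩ = (-1) / (√2·√13).
P = |-1|² / 26 = 1/26.

0.038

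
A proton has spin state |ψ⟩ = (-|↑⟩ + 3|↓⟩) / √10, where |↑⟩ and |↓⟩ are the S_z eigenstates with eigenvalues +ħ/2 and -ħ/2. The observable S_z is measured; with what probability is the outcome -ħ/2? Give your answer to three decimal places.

0.900

The -ħ/2 outcome corresponds to |↓⟩. Its amplitude in |ψ⟩ is 3/√10.
P = |3|² / 10 = 9/10.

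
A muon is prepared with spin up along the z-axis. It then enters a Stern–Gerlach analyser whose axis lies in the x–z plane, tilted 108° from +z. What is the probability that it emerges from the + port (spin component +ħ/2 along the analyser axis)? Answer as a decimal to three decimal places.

For spin-½, the probability of finding spin-up along an axis at angle θ to the initial spin direction is cos²(θ/2); spin-down is sin²(θ/2).
θ = 108°, so P = cos²(54°) ≈ 0.345.

0.345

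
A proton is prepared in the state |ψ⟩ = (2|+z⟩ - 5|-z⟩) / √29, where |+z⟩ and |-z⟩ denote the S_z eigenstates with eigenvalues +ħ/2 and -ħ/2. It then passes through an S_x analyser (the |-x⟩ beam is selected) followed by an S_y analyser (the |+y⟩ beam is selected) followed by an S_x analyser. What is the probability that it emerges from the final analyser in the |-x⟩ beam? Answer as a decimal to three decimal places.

First analyser (S_x): P(|-x⟩) = |⟨-x|ψ⟩|² = 49/58.
After stage 1 the state is |-x⟩; P(|+y⟩) = |⟨+y|-x⟩|² = 1/2.
After stage 2 the state is |+y⟩; P(|-x⟩) = |⟨-x|+y⟩|² = 1/2.
Joint probability = 49/58 × 1/2 × 1/2 = 0.211.

0.211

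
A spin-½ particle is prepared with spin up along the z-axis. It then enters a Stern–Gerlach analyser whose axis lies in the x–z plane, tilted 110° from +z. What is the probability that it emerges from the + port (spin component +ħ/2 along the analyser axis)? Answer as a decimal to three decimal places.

For spin-½, the probability of finding spin-up along an axis at angle θ to the initial spin direction is cos²(θ/2); spin-down is sin²(θ/2).
θ = 110°, so P = cos²(55°) ≈ 0.329.

0.329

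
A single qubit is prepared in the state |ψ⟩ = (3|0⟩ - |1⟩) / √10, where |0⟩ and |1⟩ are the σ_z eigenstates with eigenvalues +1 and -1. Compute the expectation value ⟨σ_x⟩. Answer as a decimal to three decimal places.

-0.600

⟨σ_x⟩ = 2 Re(a* b)/(|a|²+|b|²) with a = 3, b = -1.
a* b = -3, so ⟨σ_x⟩ = -6/10.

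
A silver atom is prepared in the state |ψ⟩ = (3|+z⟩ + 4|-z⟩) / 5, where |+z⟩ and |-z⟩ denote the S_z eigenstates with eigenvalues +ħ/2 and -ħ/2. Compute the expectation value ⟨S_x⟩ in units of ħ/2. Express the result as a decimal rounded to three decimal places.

⟨σ_x⟩ = 2 Re(a* b)/(|a|²+|b|²) with a = 3, b = 4.
a* b = 12, so ⟨σ_x⟩ = 24/25.
⟨S_x⟩ = (ħ/2)·⟨σ_x⟩.

0.960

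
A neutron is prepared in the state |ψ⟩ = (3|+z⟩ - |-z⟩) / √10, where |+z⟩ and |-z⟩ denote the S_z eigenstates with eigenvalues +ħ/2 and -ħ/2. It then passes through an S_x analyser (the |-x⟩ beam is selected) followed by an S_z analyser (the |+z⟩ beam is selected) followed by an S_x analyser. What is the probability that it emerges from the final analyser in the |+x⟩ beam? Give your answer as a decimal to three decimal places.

0.200

First analyser (S_x): P(|-x⟩) = |⟨-x|ψ⟩|² = 16/20.
After stage 1 the state is |-x⟩; P(|+z⟩) = |⟨+z|-x⟩|² = 1/2.
After stage 2 the state is |+z⟩; P(|+x⟩) = |⟨+x|+z⟩|² = 1/2.
Joint probability = 16/20 × 1/2 × 1/2 = 0.200.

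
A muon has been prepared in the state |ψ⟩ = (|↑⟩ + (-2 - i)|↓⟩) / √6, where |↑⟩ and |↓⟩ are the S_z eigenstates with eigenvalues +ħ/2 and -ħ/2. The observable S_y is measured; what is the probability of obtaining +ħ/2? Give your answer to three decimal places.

|+y⟩ = (|↑⟩ + i|↓⟩)/√2, so ⟨+y|ψ⟩ = (2i) / (√2·√6).
P = |2i|² / 12 = 4/12.

0.333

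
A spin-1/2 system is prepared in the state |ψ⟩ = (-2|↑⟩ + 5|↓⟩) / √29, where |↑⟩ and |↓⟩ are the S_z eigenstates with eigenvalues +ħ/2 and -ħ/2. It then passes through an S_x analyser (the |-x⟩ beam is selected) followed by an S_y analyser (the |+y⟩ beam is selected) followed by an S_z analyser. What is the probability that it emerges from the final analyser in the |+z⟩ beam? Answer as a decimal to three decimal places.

0.211

First analyser (S_x): P(|-x⟩) = |⟨-x|ψ⟩|² = 49/58.
After stage 1 the state is |-x⟩; P(|+y⟩) = |⟨+y|-x⟩|² = 1/2.
After stage 2 the state is |+y⟩; P(|+z⟩) = |⟨+z|+y⟩|² = 1/2.
Joint probability = 49/58 × 1/2 × 1/2 = 0.211.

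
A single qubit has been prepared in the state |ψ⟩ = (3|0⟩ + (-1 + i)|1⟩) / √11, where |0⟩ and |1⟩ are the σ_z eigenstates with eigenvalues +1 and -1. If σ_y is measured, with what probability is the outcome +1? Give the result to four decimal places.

0.7727

|+y⟩ = (|0⟩ + i|1⟩)/√2, so ⟨+y|ψ⟩ = (4 + i) / (√2·√11).
P = |4 + i|² / 22 = 17/22.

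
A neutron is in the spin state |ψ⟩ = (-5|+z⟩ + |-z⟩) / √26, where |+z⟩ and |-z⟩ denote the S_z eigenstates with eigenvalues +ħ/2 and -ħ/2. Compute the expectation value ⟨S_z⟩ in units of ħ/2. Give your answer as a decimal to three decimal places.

0.923

⟨σ_z⟩ = |a|² - |b|² divided by |a|²+|b|², with a, b the |+z⟩, |-z⟩ amplitudes.
= (25 - 1)/26 = 24/26.
⟨S_z⟩ = (ħ/2)·⟨σ_z⟩.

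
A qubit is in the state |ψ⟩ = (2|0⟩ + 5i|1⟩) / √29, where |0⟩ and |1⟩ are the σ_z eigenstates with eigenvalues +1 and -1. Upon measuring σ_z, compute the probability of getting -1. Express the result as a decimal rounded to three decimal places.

0.862

The -1 outcome corresponds to |1⟩. Its amplitude in |ψ⟩ is 5i/√29.
P = |5i|² / 29 = 25/29.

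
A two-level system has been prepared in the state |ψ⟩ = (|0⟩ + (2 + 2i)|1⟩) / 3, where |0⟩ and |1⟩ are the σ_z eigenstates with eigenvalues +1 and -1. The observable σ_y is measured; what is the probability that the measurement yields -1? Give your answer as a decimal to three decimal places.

0.278

|-y⟩ = (|0⟩ - i|1⟩)/√2, so ⟨-y|ψ⟩ = (-1 + 2i) / (√2·3).
P = |-1 + 2i|² / 18 = 5/18.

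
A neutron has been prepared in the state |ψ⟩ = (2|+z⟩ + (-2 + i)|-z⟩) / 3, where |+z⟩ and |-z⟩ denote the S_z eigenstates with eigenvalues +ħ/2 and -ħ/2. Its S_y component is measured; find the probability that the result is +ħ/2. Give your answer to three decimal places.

|+y⟩ = (|+z⟩ + i|-z⟩)/√2, so ⟨+y|ψ⟩ = (3 + 2i) / (√2·3).
P = |3 + 2i|² / 18 = 13/18.

0.722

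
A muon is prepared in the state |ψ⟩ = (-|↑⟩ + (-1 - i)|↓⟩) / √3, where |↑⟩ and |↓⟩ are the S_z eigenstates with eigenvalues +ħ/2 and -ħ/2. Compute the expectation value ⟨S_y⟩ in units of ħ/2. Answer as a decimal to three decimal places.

0.667

⟨σ_y⟩ = 2 Im(a* b)/(|a|²+|b|²) with a = -1, b = (-1 - i).
a* b = (1 + i), so ⟨σ_y⟩ = 2/3.
⟨S_y⟩ = (ħ/2)·⟨σ_y⟩.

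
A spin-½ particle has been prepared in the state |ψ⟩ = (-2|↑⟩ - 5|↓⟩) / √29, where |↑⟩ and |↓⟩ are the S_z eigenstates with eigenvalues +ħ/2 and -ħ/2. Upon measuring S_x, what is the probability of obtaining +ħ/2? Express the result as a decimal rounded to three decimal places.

0.845

|+x⟩ = (|↑⟩ + |↓⟩)/√2, so ⟨+x|ψ⟩ = (-7) / (√2·√29).
P = |-7|² / 58 = 49/58.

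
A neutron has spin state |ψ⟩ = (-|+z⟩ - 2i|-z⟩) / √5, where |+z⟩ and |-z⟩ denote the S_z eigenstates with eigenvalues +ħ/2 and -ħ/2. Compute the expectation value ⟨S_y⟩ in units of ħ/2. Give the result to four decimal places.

0.8000

⟨σ_y⟩ = 2 Im(a* b)/(|a|²+|b|²) with a = -1, b = -2i.
a* b = 2i, so ⟨σ_y⟩ = 4/5.
⟨S_y⟩ = (ħ/2)·⟨σ_y⟩.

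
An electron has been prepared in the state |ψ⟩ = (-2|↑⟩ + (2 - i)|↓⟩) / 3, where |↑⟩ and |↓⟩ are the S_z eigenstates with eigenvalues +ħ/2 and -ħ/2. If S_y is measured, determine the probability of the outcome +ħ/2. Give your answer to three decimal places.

0.722

|+y⟩ = (|↑⟩ + i|↓⟩)/√2, so ⟨+y|ψ⟩ = (-3 - 2i) / (√2·3).
P = |-3 - 2i|² / 18 = 13/18.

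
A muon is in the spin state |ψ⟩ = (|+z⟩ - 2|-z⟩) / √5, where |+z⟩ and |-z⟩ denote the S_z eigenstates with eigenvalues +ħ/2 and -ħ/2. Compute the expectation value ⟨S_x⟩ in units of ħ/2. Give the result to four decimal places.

⟨σ_x⟩ = 2 Re(a* b)/(|a|²+|b|²) with a = 1, b = -2.
a* b = -2, so ⟨σ_x⟩ = -4/5.
⟨S_x⟩ = (ħ/2)·⟨σ_x⟩.

-0.8000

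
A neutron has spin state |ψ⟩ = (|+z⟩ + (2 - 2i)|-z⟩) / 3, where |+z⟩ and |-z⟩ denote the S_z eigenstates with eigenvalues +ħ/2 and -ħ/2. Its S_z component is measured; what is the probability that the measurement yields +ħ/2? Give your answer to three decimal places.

0.111

The +ħ/2 outcome corresponds to |+z⟩. Its amplitude in |ψ⟩ is 1/3.
P = |1|² / 9 = 1/9.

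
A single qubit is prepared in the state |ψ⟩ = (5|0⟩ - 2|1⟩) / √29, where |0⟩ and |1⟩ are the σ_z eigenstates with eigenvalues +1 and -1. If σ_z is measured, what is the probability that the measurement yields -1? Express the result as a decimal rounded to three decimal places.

The -1 outcome corresponds to |1⟩. Its amplitude in |ψ⟩ is -2/√29.
P = |-2|² / 29 = 4/29.

0.138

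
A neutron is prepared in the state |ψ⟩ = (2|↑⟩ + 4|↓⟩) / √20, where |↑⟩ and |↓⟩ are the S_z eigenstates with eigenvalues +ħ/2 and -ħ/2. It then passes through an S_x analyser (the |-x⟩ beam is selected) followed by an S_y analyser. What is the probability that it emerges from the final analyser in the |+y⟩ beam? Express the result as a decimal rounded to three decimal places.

First analyser (S_x): P(|-x⟩) = |⟨-x|ψ⟩|² = 4/40.
After stage 1 the state is |-x⟩; P(|+y⟩) = |⟨+y|-x⟩|² = 1/2.
Joint probability = 4/40 × 1/2 = 0.050.

0.050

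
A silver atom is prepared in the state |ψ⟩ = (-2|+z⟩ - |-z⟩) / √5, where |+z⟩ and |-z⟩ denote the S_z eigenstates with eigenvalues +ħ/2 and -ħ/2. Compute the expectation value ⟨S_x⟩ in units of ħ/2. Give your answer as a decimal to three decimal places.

⟨σ_x⟩ = 2 Re(a* b)/(|a|²+|b|²) with a = -2, b = -1.
a* b = 2, so ⟨σ_x⟩ = 4/5.
⟨S_x⟩ = (ħ/2)·⟨σ_x⟩.

0.800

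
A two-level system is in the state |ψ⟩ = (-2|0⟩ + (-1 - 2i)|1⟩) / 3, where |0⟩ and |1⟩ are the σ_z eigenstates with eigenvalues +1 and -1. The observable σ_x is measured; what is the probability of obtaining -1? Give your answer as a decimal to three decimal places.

0.278

|-x⟩ = (|0⟩ - |1⟩)/√2, so ⟨-x|ψ⟩ = (-1 + 2i) / (√2·3).
P = |-1 + 2i|² / 18 = 5/18.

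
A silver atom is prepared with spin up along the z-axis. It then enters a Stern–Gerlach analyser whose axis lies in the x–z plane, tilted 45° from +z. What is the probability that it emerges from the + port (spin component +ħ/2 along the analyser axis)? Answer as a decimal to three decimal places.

0.854

For spin-½, the probability of finding spin-up along an axis at angle θ to the initial spin direction is cos²(θ/2); spin-down is sin²(θ/2).
θ = 45°, so P = cos²(22.5°) ≈ 0.854.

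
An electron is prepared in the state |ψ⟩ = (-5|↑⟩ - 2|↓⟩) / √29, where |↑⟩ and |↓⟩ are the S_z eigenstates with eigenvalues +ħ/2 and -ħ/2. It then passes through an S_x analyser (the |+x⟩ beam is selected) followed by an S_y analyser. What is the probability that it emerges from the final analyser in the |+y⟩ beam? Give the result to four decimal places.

First analyser (S_x): P(|+x⟩) = |⟨+x|ψ⟩|² = 49/58.
After stage 1 the state is |+x⟩; P(|+y⟩) = |⟨+y|+x⟩|² = 1/2.
Joint probability = 49/58 × 1/2 = 0.4224.

0.4224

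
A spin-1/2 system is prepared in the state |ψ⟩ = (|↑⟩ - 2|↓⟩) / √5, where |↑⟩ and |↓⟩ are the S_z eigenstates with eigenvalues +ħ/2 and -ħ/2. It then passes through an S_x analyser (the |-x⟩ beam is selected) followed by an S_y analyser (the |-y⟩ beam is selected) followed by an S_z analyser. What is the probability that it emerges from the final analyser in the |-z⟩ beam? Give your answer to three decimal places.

0.225

First analyser (S_x): P(|-x⟩) = |⟨-x|ψ⟩|² = 9/10.
After stage 1 the state is |-x⟩; P(|-y⟩) = |⟨-y|-x⟩|² = 1/2.
After stage 2 the state is |-y⟩; P(|-z⟩) = |⟨-z|-y⟩|² = 1/2.
Joint probability = 9/10 × 1/2 × 1/2 = 0.225.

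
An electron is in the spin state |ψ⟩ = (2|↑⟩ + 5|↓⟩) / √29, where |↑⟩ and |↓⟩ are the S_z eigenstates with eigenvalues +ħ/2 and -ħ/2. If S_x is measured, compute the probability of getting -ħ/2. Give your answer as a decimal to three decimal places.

|-x⟩ = (|↑⟩ - |↓⟩)/√2, so ⟨-x|ψ⟩ = (-3) / (√2·√29).
P = |-3|² / 58 = 9/58.

0.155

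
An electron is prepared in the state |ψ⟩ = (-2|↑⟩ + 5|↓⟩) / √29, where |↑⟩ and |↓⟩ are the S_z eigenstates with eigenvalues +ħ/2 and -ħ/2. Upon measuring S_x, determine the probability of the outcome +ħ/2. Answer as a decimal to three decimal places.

0.155

|+x⟩ = (|↑⟩ + |↓⟩)/√2, so ⟨+x|ψ⟩ = (3) / (√2·√29).
P = |3|² / 58 = 9/58.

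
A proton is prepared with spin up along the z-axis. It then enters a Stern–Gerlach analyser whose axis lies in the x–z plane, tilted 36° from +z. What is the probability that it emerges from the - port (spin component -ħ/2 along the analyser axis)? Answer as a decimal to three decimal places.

For spin-½, the probability of finding spin-up along an axis at angle θ to the initial spin direction is cos²(θ/2); spin-down is sin²(θ/2).
θ = 36°, so P = sin²(18°) ≈ 0.095.

0.095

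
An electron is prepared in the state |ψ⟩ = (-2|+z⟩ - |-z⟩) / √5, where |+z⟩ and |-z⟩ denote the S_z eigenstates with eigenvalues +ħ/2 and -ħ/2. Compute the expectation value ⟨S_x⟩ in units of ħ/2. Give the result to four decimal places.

0.8000

⟨σ_x⟩ = 2 Re(a* b)/(|a|²+|b|²) with a = -2, b = -1.
a* b = 2, so ⟨σ_x⟩ = 4/5.
⟨S_x⟩ = (ħ/2)·⟨σ_x⟩.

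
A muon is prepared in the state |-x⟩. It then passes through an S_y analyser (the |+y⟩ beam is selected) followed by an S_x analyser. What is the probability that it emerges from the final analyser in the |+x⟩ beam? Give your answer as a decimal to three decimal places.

First analyser (S_y): from |-x⟩, P(|+y⟩) = 1/2.
After stage 1 the state is |+y⟩; P(|+x⟩) = |⟨+x|+y⟩|² = 1/2.
Joint probability = 1/2 × 1/2 = 0.250.

0.250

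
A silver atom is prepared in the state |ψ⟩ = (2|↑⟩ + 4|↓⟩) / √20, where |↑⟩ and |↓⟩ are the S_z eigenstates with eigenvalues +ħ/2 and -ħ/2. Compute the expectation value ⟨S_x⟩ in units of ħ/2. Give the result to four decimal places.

0.8000

⟨σ_x⟩ = 2 Re(a* b)/(|a|²+|b|²) with a = 2, b = 4.
a* b = 8, so ⟨σ_x⟩ = 16/20.
⟨S_x⟩ = (ħ/2)·⟨σ_x⟩.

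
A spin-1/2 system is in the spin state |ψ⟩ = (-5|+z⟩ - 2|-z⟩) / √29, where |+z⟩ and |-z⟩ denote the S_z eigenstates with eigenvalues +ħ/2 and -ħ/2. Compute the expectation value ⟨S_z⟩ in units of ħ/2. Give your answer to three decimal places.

0.724

⟨σ_z⟩ = |a|² - |b|² divided by |a|²+|b|², with a, b the |+z⟩, |-z⟩ amplitudes.
= (25 - 4)/29 = 21/29.
⟨S_z⟩ = (ħ/2)·⟨σ_z⟩.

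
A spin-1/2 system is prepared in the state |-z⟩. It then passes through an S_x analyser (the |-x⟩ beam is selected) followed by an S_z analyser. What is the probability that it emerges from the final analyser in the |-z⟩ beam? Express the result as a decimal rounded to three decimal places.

0.250

First analyser (S_x): from |-z⟩, P(|-x⟩) = 1/2.
After stage 1 the state is |-x⟩; P(|-z⟩) = |⟨-z|-x⟩|² = 1/2.
Joint probability = 1/2 × 1/2 = 0.250.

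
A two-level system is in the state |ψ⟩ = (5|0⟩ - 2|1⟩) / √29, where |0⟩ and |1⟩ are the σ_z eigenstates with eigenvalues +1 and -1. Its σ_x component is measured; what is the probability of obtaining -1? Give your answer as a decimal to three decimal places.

|-x⟩ = (|0⟩ - |1⟩)/√2, so ⟨-x|ψ⟩ = (7) / (√2·√29).
P = |7|² / 58 = 49/58.

0.845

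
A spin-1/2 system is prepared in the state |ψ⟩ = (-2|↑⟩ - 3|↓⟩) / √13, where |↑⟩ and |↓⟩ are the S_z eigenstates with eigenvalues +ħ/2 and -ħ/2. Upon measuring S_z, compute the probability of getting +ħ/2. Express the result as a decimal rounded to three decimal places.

0.308

The +ħ/2 outcome corresponds to |↑⟩. Its amplitude in |ψ⟩ is -2/√13.
P = |-2|² / 13 = 4/13.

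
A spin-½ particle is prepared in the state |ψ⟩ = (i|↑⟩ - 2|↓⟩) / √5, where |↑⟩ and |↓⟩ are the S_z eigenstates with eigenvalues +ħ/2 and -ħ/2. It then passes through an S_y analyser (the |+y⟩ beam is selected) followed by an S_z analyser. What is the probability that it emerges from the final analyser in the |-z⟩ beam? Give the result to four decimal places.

First analyser (S_y): P(|+y⟩) = |⟨+y|ψ⟩|² = 9/10.
After stage 1 the state is |+y⟩; P(|-z⟩) = |⟨-z|+y⟩|² = 1/2.
Joint probability = 9/10 × 1/2 = 0.4500.

0.4500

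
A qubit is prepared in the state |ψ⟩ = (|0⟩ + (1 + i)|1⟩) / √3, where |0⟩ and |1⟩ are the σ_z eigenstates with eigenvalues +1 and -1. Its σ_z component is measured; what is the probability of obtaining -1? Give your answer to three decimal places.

0.667

The -1 outcome corresponds to |1⟩. Its amplitude in |ψ⟩ is (1 + i)/√3.
P = |1 + i|² / 3 = 2/3.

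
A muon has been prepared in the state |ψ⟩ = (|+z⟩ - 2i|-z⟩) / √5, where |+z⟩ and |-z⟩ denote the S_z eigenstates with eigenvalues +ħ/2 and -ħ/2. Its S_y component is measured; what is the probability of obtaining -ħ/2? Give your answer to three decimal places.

0.900

|-y⟩ = (|+z⟩ - i|-z⟩)/√2, so ⟨-y|ψ⟩ = (3) / (√2·√5).
P = |3|² / 10 = 9/10.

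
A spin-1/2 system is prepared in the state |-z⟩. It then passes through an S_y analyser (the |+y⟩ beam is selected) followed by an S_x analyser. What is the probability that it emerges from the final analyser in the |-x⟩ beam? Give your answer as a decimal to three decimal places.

First analyser (S_y): from |-z⟩, P(|+y⟩) = 1/2.
After stage 1 the state is |+y⟩; P(|-x⟩) = |⟨-x|+y⟩|² = 1/2.
Joint probability = 1/2 × 1/2 = 0.250.

0.250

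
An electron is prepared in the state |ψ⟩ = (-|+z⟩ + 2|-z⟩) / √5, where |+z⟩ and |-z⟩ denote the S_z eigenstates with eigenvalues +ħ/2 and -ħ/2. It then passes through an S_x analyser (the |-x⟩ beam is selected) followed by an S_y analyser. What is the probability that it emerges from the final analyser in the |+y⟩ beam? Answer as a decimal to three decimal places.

First analyser (S_x): P(|-x⟩) = |⟨-x|ψ⟩|² = 9/10.
After stage 1 the state is |-x⟩; P(|+y⟩) = |⟨+y|-x⟩|² = 1/2.
Joint probability = 9/10 × 1/2 = 0.450.

0.450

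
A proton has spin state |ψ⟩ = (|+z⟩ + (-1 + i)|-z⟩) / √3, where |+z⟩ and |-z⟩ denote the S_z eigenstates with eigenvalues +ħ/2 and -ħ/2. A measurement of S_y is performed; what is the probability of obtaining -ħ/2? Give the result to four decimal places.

0.1667

|-y⟩ = (|+z⟩ - i|-z⟩)/√2, so ⟨-y|ψ⟩ = (-i) / (√2·√3).
P = |-i|² / 6 = 1/6.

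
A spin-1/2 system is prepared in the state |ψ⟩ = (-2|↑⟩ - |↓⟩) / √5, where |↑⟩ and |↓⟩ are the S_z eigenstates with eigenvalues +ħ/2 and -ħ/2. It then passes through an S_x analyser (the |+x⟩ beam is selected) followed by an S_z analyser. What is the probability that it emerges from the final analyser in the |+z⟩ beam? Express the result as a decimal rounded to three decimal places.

First analyser (S_x): P(|+x⟩) = |⟨+x|ψ⟩|² = 9/10.
After stage 1 the state is |+x⟩; P(|+z⟩) = |⟨+z|+x⟩|² = 1/2.
Joint probability = 9/10 × 1/2 = 0.450.

0.450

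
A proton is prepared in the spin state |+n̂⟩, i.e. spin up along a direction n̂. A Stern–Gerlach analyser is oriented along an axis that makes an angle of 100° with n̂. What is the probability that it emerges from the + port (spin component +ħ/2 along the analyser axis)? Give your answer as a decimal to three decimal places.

For spin-½, the probability of finding spin-up along an axis at angle θ to the initial spin direction is cos²(θ/2); spin-down is sin²(θ/2).
θ = 100°, so P = cos²(50°) ≈ 0.413.

0.413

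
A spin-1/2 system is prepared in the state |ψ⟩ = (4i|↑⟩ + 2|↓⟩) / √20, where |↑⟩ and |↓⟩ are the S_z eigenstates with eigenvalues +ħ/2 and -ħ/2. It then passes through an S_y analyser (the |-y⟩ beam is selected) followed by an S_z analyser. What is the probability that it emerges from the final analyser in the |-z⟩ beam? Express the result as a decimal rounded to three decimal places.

0.450

First analyser (S_y): P(|-y⟩) = |⟨-y|ψ⟩|² = 36/40.
After stage 1 the state is |-y⟩; P(|-z⟩) = |⟨-z|-y⟩|² = 1/2.
Joint probability = 36/40 × 1/2 = 0.450.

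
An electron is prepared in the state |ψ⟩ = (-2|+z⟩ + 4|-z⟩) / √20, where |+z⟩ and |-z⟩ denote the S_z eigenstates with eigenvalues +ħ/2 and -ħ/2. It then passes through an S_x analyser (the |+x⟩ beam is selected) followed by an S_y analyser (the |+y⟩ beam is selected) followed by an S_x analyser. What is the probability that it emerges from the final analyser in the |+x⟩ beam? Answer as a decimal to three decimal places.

0.025

First analyser (S_x): P(|+x⟩) = |⟨+x|ψ⟩|² = 4/40.
After stage 1 the state is |+x⟩; P(|+y⟩) = |⟨+y|+x⟩|² = 1/2.
After stage 2 the state is |+y⟩; P(|+x⟩) = |⟨+x|+y⟩|² = 1/2.
Joint probability = 4/40 × 1/2 × 1/2 = 0.025.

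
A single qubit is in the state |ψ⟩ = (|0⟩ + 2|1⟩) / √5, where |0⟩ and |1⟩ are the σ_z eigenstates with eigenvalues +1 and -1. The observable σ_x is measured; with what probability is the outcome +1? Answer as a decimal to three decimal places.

0.900

|+x⟩ = (|0⟩ + |1⟩)/√2, so ⟨+x|ψ⟩ = (3) / (√2·√5).
P = |3|² / 10 = 9/10.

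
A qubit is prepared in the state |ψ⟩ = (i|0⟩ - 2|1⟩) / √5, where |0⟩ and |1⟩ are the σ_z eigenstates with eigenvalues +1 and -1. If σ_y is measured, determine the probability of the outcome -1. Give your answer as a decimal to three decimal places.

0.100

|-y⟩ = (|0⟩ - i|1⟩)/√2, so ⟨-y|ψ⟩ = (-i) / (√2·√5).
P = |-i|² / 10 = 1/10.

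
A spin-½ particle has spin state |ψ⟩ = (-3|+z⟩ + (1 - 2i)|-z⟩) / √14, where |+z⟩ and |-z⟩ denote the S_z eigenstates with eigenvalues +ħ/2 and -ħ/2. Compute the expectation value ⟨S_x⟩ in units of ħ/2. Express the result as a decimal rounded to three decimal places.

-0.429

⟨σ_x⟩ = 2 Re(a* b)/(|a|²+|b|²) with a = -3, b = (1 - 2i).
a* b = (-3 + 6i), so ⟨σ_x⟩ = -6/14.
⟨S_x⟩ = (ħ/2)·⟨σ_x⟩.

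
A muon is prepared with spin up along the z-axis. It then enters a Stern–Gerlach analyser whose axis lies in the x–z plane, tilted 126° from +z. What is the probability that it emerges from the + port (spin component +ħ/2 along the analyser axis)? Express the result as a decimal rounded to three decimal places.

For spin-½, the probability of finding spin-up along an axis at angle θ to the initial spin direction is cos²(θ/2); spin-down is sin²(θ/2).
θ = 126°, so P = cos²(63°) ≈ 0.206.

0.206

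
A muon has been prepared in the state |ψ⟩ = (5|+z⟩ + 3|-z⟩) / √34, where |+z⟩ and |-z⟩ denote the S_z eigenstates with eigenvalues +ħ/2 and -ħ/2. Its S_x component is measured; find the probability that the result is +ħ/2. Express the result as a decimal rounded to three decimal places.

0.941

|+x⟩ = (|+z⟩ + |-z⟩)/√2, so ⟨+x|ψ⟩ = (8) / (√2·√34).
P = |8|² / 68 = 64/68.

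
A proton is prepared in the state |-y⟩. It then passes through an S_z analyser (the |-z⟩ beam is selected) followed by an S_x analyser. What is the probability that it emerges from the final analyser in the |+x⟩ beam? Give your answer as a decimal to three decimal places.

First analyser (S_z): from |-y⟩, P(|-z⟩) = 1/2.
After stage 1 the state is |-z⟩; P(|+x⟩) = |⟨+x|-z⟩|² = 1/2.
Joint probability = 1/2 × 1/2 = 0.250.

0.250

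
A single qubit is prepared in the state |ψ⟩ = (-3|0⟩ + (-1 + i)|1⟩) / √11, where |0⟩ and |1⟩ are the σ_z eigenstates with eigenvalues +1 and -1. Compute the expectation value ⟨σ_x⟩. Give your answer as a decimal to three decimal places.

0.545

⟨σ_x⟩ = 2 Re(a* b)/(|a|²+|b|²) with a = -3, b = (-1 + i).
a* b = (3 - 3i), so ⟨σ_x⟩ = 6/11.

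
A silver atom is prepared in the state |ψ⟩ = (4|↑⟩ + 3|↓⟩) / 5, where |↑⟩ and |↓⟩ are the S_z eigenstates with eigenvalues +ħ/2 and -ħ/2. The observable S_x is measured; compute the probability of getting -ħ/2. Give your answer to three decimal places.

|-x⟩ = (|↑⟩ - |↓⟩)/√2, so ⟨-x|ψ⟩ = (1) / (√2·5).
P = |1|² / 50 = 1/50.

0.020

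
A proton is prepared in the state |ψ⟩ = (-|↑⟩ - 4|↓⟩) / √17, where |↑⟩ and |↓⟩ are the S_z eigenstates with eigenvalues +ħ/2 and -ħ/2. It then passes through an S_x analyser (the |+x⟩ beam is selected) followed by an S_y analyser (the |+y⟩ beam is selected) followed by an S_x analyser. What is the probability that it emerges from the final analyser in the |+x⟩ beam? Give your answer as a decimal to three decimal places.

First analyser (S_x): P(|+x⟩) = |⟨+x|ψ⟩|² = 25/34.
After stage 1 the state is |+x⟩; P(|+y⟩) = |⟨+y|+x⟩|² = 1/2.
After stage 2 the state is |+y⟩; P(|+x⟩) = |⟨+x|+y⟩|² = 1/2.
Joint probability = 25/34 × 1/2 × 1/2 = 0.184.

0.184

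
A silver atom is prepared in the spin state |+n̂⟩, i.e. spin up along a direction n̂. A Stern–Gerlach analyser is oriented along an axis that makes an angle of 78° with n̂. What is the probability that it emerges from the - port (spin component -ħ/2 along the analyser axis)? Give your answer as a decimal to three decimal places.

0.396

For spin-½, the probability of finding spin-up along an axis at angle θ to the initial spin direction is cos²(θ/2); spin-down is sin²(θ/2).
θ = 78°, so P = sin²(39°) ≈ 0.396.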